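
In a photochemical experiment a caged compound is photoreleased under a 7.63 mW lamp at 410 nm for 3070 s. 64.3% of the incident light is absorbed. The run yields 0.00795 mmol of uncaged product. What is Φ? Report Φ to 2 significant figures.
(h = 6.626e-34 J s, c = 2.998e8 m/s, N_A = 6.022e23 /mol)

Φ = 0.15

Product: 0.00795 mmol = 7.95e-6 mol.
Photon energy at 410 nm: hc/λ = (6.626e-34)(2.998e8)/(410e-9) = 4.845e-19 J.
Energy delivered: (7.63 mW)(3070 s) = 23.42 J.
Photons incident: 23.42 / 4.845e-19 = 4.834e19, i.e. 4.834e19/6.022e23 = 8.027e-5 mol.
Photons absorbed: 0.643 × 8.027e-5 = 5.161e-5 mol.
Φ = 7.95e-6 mol / 5.161e-5 mol photons = 0.15.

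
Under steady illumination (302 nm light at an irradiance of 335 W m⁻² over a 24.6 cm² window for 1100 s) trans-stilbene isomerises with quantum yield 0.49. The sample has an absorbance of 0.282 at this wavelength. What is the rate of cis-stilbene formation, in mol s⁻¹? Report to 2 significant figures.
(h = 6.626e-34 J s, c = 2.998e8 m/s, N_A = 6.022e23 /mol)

Photon energy at 302 nm: hc/λ = (6.626e-34)(2.998e8)/(302e-9) = 6.578e-19 J.
Energy delivered: (335 W m⁻²)(24.6e-4 m²)(1100 s) = 906.5 J.
Photons incident: 906.5 / 6.578e-19 = 1.378e21, i.e. 1.378e21/6.022e23 = 0.002288 mol.
Fraction absorbed: 1 − 10^(−0.282) = 0.4776.
Photons absorbed: 0.4776 × 0.002288 = 0.001093 mol.
Product formed: 0.49 × 0.001093 = 5.356e-4 mol.
Rate: 5.356e-4 / 1100 s = 4.9e-7 mol s⁻¹.

4.9e-7 mol s⁻¹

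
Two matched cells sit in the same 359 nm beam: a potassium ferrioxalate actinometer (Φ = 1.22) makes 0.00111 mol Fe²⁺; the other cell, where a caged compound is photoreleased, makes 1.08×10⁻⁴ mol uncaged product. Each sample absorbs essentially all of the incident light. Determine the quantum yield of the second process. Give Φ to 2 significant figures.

Φ = 0.12

Photons absorbed by the actinometer: 0.00111 / 1.22 = 9.098×10⁻⁴ mol.
Φ(unknown) = 1.08×10⁻⁴ / 9.098×10⁻⁴ = 0.12.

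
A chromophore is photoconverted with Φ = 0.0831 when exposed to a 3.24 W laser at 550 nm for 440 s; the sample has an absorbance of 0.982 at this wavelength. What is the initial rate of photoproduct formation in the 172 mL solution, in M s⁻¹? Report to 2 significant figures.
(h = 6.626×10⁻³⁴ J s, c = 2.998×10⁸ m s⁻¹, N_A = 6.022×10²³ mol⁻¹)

6.4×10⁻⁶ M s⁻¹

Photon energy at 550 nm: hc/λ = (6.626×10⁻³⁴)(2.998×10⁸)/(550×10⁻⁹) = 3.612×10⁻¹⁹ J.
Energy delivered: (3.24 W)(440 s) = 1426 J.
Photons incident: 1426 / 3.612×10⁻¹⁹ = 3.948×10²¹, i.e. 3.948×10²¹/6.022×10²³ = 0.006556 mol.
Fraction absorbed: 1 − 10^(−0.982) = 0.8958.
Photons absorbed: 0.8958 × 0.006556 = 0.005873 mol.
Product formed: 0.0831 × 0.005873 = 4.880×10⁻⁴ mol.
Rate: 4.880×10⁻⁴ mol / (440 s × 0.172 L) = 6.4×10⁻⁶ M s⁻¹.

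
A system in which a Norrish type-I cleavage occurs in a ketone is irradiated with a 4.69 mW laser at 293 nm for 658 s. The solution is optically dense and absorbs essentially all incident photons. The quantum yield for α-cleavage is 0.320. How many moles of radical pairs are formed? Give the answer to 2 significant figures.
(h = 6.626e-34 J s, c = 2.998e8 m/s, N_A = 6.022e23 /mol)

2.4e-6 mol

Photon energy at 293 nm: hc/λ = (6.626e-34)(2.998e8)/(293e-9) = 6.780e-19 J.
Energy delivered: (4.69 mW)(658 s) = 3.086 J.
Photons incident: 3.086 / 6.780e-19 = 4.552e18, i.e. 4.552e18/6.022e23 = 7.559e-6 mol.
Product: Φ × n_abs = 0.320 × 7.559e-6 = 2.419e-6 mol.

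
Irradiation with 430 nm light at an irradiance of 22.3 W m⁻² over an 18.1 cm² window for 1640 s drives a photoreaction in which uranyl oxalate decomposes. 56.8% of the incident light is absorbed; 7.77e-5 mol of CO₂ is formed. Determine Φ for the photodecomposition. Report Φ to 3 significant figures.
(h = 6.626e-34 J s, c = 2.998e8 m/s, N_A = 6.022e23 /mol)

Φ = 0.575

Photon energy at 430 nm: hc/λ = (6.626e-34)(2.998e8)/(430e-9) = 4.620e-19 J.
Energy delivered: (22.3 W m⁻²)(18.1e-4 m²)(1640 s) = 66.20 J.
Photons incident: 66.20 / 4.620e-19 = 1.433e20, i.e. 1.433e20/6.022e23 = 2.380e-4 mol.
Photons absorbed: 0.568 × 2.380e-4 = 1.352e-4 mol.
Φ = 7.77e-5 mol / 1.352e-4 mol photons = 0.575.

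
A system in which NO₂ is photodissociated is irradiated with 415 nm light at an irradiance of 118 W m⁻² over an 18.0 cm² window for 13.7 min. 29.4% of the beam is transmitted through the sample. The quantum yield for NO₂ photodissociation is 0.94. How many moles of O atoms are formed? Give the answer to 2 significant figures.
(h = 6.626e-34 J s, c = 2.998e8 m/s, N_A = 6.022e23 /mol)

4.0e-4 mol

Photon energy at 415 nm: hc/λ = (6.626e-34)(2.998e8)/(415e-9) = 4.787e-19 J.
Energy delivered: (118 W m⁻²)(18.0e-4 m²)(822 s) = 174.6 J.
Photons incident: 174.6 / 4.787e-19 = 3.647e20, i.e. 3.647e20/6.022e23 = 6.056e-4 mol.
Fraction absorbed: 1 − 29.4/100 = 0.7060.
Photons absorbed: 0.7060 × 6.056e-4 = 4.276e-4 mol.
Product: Φ × n_abs = 0.94 × 4.276e-4 = 4.019e-4 mol.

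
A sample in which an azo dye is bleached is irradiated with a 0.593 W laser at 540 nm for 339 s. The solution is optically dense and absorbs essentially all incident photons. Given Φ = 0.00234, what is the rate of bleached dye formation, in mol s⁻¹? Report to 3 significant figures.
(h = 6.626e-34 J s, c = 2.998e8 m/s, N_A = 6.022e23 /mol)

Photon energy at 540 nm: hc/λ = (6.626e-34)(2.998e8)/(540e-9) = 3.679e-19 J.
Energy delivered: (0.593 W)(339 s) = 201.0 J.
Photons incident: 201.0 / 3.679e-19 = 5.463e20, i.e. 5.463e20/6.022e23 = 9.072e-4 mol.
Product formed: 0.00234 × 9.072e-4 = 2.123e-6 mol.
Rate: 2.123e-6 / 339 s = 6.26e-9 mol s⁻¹.

6.26e-9 mol s⁻¹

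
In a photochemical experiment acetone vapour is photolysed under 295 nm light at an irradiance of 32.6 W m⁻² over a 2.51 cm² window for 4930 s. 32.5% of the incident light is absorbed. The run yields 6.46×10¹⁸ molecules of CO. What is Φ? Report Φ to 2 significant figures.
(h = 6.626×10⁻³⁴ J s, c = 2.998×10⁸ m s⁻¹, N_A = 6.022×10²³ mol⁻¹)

Product: 6.46×10¹⁸ / 6.022×10²³ = 1.073×10⁻⁵ mol.
Photon energy at 295 nm: hc/λ = (6.626×10⁻³⁴)(2.998×10⁸)/(295×10⁻⁹) = 6.734×10⁻¹⁹ J.
Energy delivered: (32.6 W m⁻²)(2.51×10⁻⁴ m²)(4930 s) = 40.34 J.
Photons incident: 40.34 / 6.734×10⁻¹⁹ = 5.990×10¹⁹, i.e. 5.990×10¹⁹/6.022×10²³ = 9.947×10⁻⁵ mol.
Photons absorbed: 0.325 × 9.947×10⁻⁵ = 3.233×10⁻⁵ mol.
Φ = 1.073×10⁻⁵ mol / 3.233×10⁻⁵ mol photons = 0.33.

Φ = 0.33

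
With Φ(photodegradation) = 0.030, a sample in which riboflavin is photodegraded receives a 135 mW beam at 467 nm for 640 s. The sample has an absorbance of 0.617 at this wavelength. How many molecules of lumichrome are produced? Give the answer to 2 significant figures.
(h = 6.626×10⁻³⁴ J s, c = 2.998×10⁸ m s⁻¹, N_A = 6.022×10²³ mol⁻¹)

Photon energy at 467 nm: hc/λ = (6.626×10⁻³⁴)(2.998×10⁸)/(467×10⁻⁹) = 4.254×10⁻¹⁹ J.
Energy delivered: (135 mW)(640 s) = 86.40 J.
Photons incident: 86.40 / 4.254×10⁻¹⁹ = 2.031×10²⁰, i.e. 2.031×10²⁰/6.022×10²³ = 3.373×10⁻⁴ mol.
Fraction absorbed: 1 − 10^(−0.617) = 0.7585.
Photons absorbed: 0.7585 × 3.373×10⁻⁴ = 2.558×10⁻⁴ mol.
Product: Φ × n_abs = 0.030 × 2.558×10⁻⁴ = 7.674×10⁻⁶ mol.
As a count: 7.674×10⁻⁶ × 6.022×10²³ = 4.6×10¹⁸.

4.6×10¹⁸ molecules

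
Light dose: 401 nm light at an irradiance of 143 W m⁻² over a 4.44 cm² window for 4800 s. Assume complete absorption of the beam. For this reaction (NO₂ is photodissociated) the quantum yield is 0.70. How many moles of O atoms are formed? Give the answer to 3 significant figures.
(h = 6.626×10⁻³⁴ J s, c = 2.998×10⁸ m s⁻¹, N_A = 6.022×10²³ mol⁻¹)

7.15×10⁻⁴ mol

Photon energy at 401 nm: hc/λ = (6.626×10⁻³⁴)(2.998×10⁸)/(401×10⁻⁹) = 4.954×10⁻¹⁹ J.
Energy delivered: (143 W m⁻²)(4.44×10⁻⁴ m²)(4800 s) = 304.8 J.
Photons incident: 304.8 / 4.954×10⁻¹⁹ = 6.153×10²⁰, i.e. 6.153×10²⁰/6.022×10²³ = 0.001022 mol.
Product: Φ × n_abs = 0.70 × 0.001022 = 7.154×10⁻⁴ mol.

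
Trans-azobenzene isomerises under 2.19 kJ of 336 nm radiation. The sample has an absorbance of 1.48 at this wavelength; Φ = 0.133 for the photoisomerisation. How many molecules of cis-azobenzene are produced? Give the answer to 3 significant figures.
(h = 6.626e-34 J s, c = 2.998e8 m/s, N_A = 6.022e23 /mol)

4.76e20 molecules

Photon energy at 336 nm: hc/λ = (6.626e-34)(2.998e8)/(336e-9) = 5.912e-19 J.
Incident energy: 2.19 kJ = 2190 J.
Photons incident: 2190 / 5.912e-19 = 3.704e21, i.e. 3.704e21/6.022e23 = 0.006151 mol.
Fraction absorbed: 1 − 10^(−1.48) = 0.9669.
Photons absorbed: 0.9669 × 0.006151 = 0.005947 mol.
Product: Φ × n_abs = 0.133 × 0.005947 = 7.910e-4 mol.
As a count: 7.910e-4 × 6.022e23 = 4.76e20.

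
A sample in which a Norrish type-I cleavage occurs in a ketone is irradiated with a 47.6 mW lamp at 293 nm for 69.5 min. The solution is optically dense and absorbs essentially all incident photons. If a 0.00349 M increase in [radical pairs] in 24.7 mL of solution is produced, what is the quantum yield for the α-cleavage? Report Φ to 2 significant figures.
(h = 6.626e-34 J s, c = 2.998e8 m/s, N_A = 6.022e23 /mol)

Product: (0.00349 M)(0.0247 L) = 8.620e-5 mol.
Photon energy at 293 nm: hc/λ = (6.626e-34)(2.998e8)/(293e-9) = 6.780e-19 J.
Energy delivered: (47.6 mW)(4170 s) = 198.5 J.
Photons incident: 198.5 / 6.780e-19 = 2.928e20, i.e. 2.928e20/6.022e23 = 4.862e-4 mol.
Φ = 8.620e-5 mol / 4.862e-4 mol photons = 0.18.

Φ = 0.18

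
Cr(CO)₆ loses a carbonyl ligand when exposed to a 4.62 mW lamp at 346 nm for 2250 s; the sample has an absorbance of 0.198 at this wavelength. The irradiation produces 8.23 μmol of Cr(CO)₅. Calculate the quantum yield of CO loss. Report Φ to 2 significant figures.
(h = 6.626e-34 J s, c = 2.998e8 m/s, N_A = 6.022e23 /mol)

Product: 8.23 μmol = 8.23e-6 mol.
Photon energy at 346 nm: hc/λ = (6.626e-34)(2.998e8)/(346e-9) = 5.741e-19 J.
Energy delivered: (4.62 mW)(2250 s) = 10.40 J.
Photons incident: 10.40 / 5.741e-19 = 1.812e19, i.e. 1.812e19/6.022e23 = 3.009e-5 mol.
Fraction absorbed: 1 − 10^(−0.198) = 0.3661.
Photons absorbed: 0.3661 × 3.009e-5 = 1.102e-5 mol.
Φ = 8.23e-6 mol / 1.102e-5 mol photons = 0.75.

Φ = 0.75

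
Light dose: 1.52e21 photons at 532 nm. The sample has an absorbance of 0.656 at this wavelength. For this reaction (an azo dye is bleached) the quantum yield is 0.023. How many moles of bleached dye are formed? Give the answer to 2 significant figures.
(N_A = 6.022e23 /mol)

Moles of photons: 1.52e21 / 6.022e23 = 0.002524 mol.
Fraction absorbed: 1 − 10^(−0.656) = 0.7792.
Photons absorbed: 0.7792 × 0.002524 = 0.001967 mol.
Product: Φ × n_abs = 0.023 × 0.001967 = 4.524e-5 mol.

4.5e-5 mol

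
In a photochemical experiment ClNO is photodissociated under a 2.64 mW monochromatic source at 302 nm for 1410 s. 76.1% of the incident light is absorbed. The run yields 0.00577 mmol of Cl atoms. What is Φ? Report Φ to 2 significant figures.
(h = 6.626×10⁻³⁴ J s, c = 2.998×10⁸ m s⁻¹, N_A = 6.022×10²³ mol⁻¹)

Product: 0.00577 mmol = 5.77×10⁻⁶ mol.
Photon energy at 302 nm: hc/λ = (6.626×10⁻³⁴)(2.998×10⁸)/(302×10⁻⁹) = 6.578×10⁻¹⁹ J.
Energy delivered: (2.64 mW)(1410 s) = 3.722 J.
Photons incident: 3.722 / 6.578×10⁻¹⁹ = 5.658×10¹⁸, i.e. 5.658×10¹⁸/6.022×10²³ = 9.396×10⁻⁶ mol.
Photons absorbed: 0.761 × 9.396×10⁻⁶ = 7.150×10⁻⁶ mol.
Φ = 5.77×10⁻⁶ mol / 7.150×10⁻⁶ mol photons = 0.81.

Φ = 0.81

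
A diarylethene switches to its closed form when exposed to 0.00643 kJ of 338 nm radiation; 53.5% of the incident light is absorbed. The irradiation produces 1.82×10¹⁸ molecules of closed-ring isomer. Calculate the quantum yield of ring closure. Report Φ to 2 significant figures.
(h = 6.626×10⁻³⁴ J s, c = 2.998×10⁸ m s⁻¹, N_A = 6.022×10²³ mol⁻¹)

Product: 1.82×10¹⁸ / 6.022×10²³ = 3.022×10⁻⁶ mol.
Photon energy at 338 nm: hc/λ = (6.626×10⁻³⁴)(2.998×10⁸)/(338×10⁻⁹) = 5.877×10⁻¹⁹ J.
Incident energy: 0.00643 kJ = 6.43 J.
Photons incident: 6.43 / 5.877×10⁻¹⁹ = 1.094×10¹⁹, i.e. 1.094×10¹⁹/6.022×10²³ = 1.817×10⁻⁵ mol.
Photons absorbed: 0.535 × 1.817×10⁻⁵ = 9.721×10⁻⁶ mol.
Φ = 3.022×10⁻⁶ mol / 9.721×10⁻⁶ mol photons = 0.31.

Φ = 0.31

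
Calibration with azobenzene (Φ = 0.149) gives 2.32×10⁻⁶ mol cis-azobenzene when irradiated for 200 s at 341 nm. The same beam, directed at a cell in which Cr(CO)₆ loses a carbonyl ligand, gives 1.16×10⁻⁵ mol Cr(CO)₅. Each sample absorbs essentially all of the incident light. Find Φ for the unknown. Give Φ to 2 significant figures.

Photons absorbed by the actinometer: 2.32×10⁻⁶ / 0.149 = 1.557×10⁻⁵ mol.
Φ(unknown) = 1.16×10⁻⁵ / 1.557×10⁻⁵ = 0.75.

Φ = 0.75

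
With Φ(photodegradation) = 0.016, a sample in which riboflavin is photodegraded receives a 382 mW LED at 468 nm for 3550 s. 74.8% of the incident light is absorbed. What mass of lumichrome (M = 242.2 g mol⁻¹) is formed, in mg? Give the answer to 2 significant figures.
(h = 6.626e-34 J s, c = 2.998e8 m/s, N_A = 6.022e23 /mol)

Photon energy at 468 nm: hc/λ = (6.626e-34)(2.998e8)/(468e-9) = 4.245e-19 J.
Energy delivered: (382 mW)(3550 s) = 1356 J.
Photons incident: 1356 / 4.245e-19 = 3.194e21, i.e. 3.194e21/6.022e23 = 0.005304 mol.
Photons absorbed: 0.748 × 0.005304 = 0.003967 mol.
Product: Φ × n_abs = 0.016 × 0.003967 = 6.347e-5 mol.
Mass: 6.347e-5 × 242.2 = 0.01537 g = 15 mg.

15 mg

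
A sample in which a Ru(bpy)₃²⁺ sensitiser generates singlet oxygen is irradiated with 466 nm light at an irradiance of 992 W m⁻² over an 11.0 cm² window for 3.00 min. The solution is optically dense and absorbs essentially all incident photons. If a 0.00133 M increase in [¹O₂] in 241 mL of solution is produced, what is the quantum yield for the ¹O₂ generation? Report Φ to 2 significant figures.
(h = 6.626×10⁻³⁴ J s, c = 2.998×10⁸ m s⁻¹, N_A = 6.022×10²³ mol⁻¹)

Φ = 0.42

Product: (0.00133 M)(0.241 L) = 3.205×10⁻⁴ mol.
Photon energy at 466 nm: hc/λ = (6.626×10⁻³⁴)(2.998×10⁸)/(466×10⁻⁹) = 4.263×10⁻¹⁹ J.
Energy delivered: (992 W m⁻²)(11.0×10⁻⁴ m²)(180 s) = 196.4 J.
Photons incident: 196.4 / 4.263×10⁻¹⁹ = 4.607×10²⁰, i.e. 4.607×10²⁰/6.022×10²³ = 7.650×10⁻⁴ mol.
Φ = 3.205×10⁻⁴ mol / 7.650×10⁻⁴ mol photons = 0.42.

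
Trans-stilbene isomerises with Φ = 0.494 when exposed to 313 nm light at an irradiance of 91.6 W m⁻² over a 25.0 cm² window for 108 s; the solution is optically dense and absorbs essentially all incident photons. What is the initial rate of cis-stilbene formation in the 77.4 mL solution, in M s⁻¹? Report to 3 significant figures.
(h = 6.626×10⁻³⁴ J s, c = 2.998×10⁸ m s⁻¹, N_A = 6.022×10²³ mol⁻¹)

Photon energy at 313 nm: hc/λ = (6.626×10⁻³⁴)(2.998×10⁸)/(313×10⁻⁹) = 6.347×10⁻¹⁹ J.
Energy delivered: (91.6 W m⁻²)(25.0×10⁻⁴ m²)(108 s) = 24.73 J.
Photons incident: 24.73 / 6.347×10⁻¹⁹ = 3.896×10¹⁹, i.e. 3.896×10¹⁹/6.022×10²³ = 6.470×10⁻⁵ mol.
Product formed: 0.494 × 6.470×10⁻⁵ = 3.196×10⁻⁵ mol.
Rate: 3.196×10⁻⁵ mol / (108 s × 0.0774 L) = 3.82×10⁻⁶ M s⁻¹.

3.82×10⁻⁶ M s⁻¹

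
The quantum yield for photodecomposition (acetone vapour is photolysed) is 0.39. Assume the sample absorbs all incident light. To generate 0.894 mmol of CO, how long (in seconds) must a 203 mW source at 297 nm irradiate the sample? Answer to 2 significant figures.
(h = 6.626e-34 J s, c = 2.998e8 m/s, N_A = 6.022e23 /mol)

t ≈ 4500 s

Product: 0.894 mmol = 8.94e-4 mol.
Photons that must be absorbed: 8.94e-4 / 0.39 = 0.002292 mol.
Photon energy: hc/λ = 6.688e-19 J; per mole, 4.028e5 J mol⁻¹.
Energy required: 0.002292 × 4.028e5 = 923.2 J.
Time: 923.2 J / 0.203 W = 4500 s.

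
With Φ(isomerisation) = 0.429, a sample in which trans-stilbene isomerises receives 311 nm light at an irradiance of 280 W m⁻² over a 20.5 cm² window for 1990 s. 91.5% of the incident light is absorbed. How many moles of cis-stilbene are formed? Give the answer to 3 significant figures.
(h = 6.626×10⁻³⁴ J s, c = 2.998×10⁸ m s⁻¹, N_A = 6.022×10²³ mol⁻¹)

Photon energy at 311 nm: hc/λ = (6.626×10⁻³⁴)(2.998×10⁸)/(311×10⁻⁹) = 6.387×10⁻¹⁹ J.
Energy delivered: (280 W m⁻²)(20.5×10⁻⁴ m²)(1990 s) = 1142 J.
Photons incident: 1142 / 6.387×10⁻¹⁹ = 1.788×10²¹, i.e. 1.788×10²¹/6.022×10²³ = 0.002969 mol.
Photons absorbed: 0.915 × 0.002969 = 0.002717 mol.
Product: Φ × n_abs = 0.429 × 0.002717 = 0.001166 mol.

0.00117 mol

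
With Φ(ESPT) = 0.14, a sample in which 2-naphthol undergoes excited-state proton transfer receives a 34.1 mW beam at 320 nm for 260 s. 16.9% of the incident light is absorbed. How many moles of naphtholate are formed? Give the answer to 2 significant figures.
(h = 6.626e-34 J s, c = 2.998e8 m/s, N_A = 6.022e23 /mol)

Photon energy at 320 nm: hc/λ = (6.626e-34)(2.998e8)/(320e-9) = 6.208e-19 J.
Energy delivered: (34.1 mW)(260 s) = 8.866 J.
Photons incident: 8.866 / 6.208e-19 = 1.428e19, i.e. 1.428e19/6.022e23 = 2.371e-5 mol.
Photons absorbed: 0.169 × 2.371e-5 = 4.007e-6 mol.
Product: Φ × n_abs = 0.14 × 4.007e-6 = 5.610e-7 mol.

5.6e-7 mol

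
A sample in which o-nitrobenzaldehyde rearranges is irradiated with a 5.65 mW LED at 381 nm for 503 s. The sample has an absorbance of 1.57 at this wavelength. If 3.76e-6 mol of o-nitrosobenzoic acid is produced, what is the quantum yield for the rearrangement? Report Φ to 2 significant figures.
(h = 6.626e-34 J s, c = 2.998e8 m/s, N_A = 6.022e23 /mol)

Φ = 0.43

Photon energy at 381 nm: hc/λ = (6.626e-34)(2.998e8)/(381e-9) = 5.214e-19 J.
Energy delivered: (5.65 mW)(503 s) = 2.842 J.
Photons incident: 2.842 / 5.214e-19 = 5.451e18, i.e. 5.451e18/6.022e23 = 9.052e-6 mol.
Fraction absorbed: 1 − 10^(−1.57) = 0.9731.
Photons absorbed: 0.9731 × 9.052e-6 = 8.809e-6 mol.
Φ = 3.76e-6 mol / 8.809e-6 mol photons = 0.43.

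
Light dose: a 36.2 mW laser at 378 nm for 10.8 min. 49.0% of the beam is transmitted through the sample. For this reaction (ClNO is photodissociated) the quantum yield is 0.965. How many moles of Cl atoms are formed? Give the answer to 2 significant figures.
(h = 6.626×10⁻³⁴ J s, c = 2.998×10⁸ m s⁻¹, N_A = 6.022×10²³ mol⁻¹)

Photon energy at 378 nm: hc/λ = (6.626×10⁻³⁴)(2.998×10⁸)/(378×10⁻⁹) = 5.255×10⁻¹⁹ J.
Energy delivered: (36.2 mW)(648 s) = 23.46 J.
Photons incident: 23.46 / 5.255×10⁻¹⁹ = 4.464×10¹⁹, i.e. 4.464×10¹⁹/6.022×10²³ = 7.413×10⁻⁵ mol.
Fraction absorbed: 1 − 49.0/100 = 0.5100.
Photons absorbed: 0.5100 × 7.413×10⁻⁵ = 3.781×10⁻⁵ mol.
Product: Φ × n_abs = 0.965 × 3.781×10⁻⁵ = 3.649×10⁻⁵ mol.

3.6×10⁻⁵ mol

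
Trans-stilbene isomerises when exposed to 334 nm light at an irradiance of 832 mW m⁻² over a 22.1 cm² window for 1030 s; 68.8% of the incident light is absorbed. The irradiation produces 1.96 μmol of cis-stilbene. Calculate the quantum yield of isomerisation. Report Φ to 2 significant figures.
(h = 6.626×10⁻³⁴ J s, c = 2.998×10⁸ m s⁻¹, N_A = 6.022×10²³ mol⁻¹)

Product: 1.96 μmol = 1.96×10⁻⁶ mol.
Photon energy at 334 nm: hc/λ = (6.626×10⁻³⁴)(2.998×10⁸)/(334×10⁻⁹) = 5.948×10⁻¹⁹ J.
Energy delivered: (832 mW m⁻²)(22.1×10⁻⁴ m²)(1030 s) = 1.894 J.
Photons incident: 1.894 / 5.948×10⁻¹⁹ = 3.184×10¹⁸, i.e. 3.184×10¹⁸/6.022×10²³ = 5.287×10⁻⁶ mol.
Photons absorbed: 0.688 × 5.287×10⁻⁶ = 3.637×10⁻⁶ mol.
Φ = 1.96×10⁻⁶ mol / 3.637×10⁻⁶ mol photons = 0.54.

Φ = 0.54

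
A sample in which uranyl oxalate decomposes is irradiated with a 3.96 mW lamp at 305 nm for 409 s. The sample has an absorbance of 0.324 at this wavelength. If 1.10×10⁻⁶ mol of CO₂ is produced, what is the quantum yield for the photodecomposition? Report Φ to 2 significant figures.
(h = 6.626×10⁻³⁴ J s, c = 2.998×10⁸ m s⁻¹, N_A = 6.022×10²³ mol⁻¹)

Φ = 0.51

Photon energy at 305 nm: hc/λ = (6.626×10⁻³⁴)(2.998×10⁸)/(305×10⁻⁹) = 6.513×10⁻¹⁹ J.
Energy delivered: (3.96 mW)(409 s) = 1.620 J.
Photons incident: 1.620 / 6.513×10⁻¹⁹ = 2.487×10¹⁸, i.e. 2.487×10¹⁸/6.022×10²³ = 4.130×10⁻⁶ mol.
Fraction absorbed: 1 − 10^(−0.324) = 0.5258.
Photons absorbed: 0.5258 × 4.130×10⁻⁶ = 2.172×10⁻⁶ mol.
Φ = 1.10×10⁻⁶ mol / 2.172×10⁻⁶ mol photons = 0.51.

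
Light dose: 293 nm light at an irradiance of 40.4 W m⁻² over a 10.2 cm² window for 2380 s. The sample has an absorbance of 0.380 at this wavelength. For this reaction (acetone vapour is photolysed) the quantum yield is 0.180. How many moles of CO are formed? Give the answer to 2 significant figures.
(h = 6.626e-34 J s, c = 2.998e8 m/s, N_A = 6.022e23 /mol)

2.5e-5 mol

Photon energy at 293 nm: hc/λ = (6.626e-34)(2.998e8)/(293e-9) = 6.780e-19 J.
Energy delivered: (40.4 W m⁻²)(10.2e-4 m²)(2380 s) = 98.08 J.
Photons incident: 98.08 / 6.780e-19 = 1.447e20, i.e. 1.447e20/6.022e23 = 2.403e-4 mol.
Fraction absorbed: 1 − 10^(−0.380) = 0.5831.
Photons absorbed: 0.5831 × 2.403e-4 = 1.401e-4 mol.
Product: Φ × n_abs = 0.180 × 1.401e-4 = 2.522e-5 mol.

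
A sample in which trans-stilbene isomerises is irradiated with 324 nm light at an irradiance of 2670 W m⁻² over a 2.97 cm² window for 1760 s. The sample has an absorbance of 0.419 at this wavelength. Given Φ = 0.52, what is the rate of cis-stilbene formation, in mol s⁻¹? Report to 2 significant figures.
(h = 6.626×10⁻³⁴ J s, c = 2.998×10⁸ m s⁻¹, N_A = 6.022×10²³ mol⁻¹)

Photon energy at 324 nm: hc/λ = (6.626×10⁻³⁴)(2.998×10⁸)/(324×10⁻⁹) = 6.131×10⁻¹⁹ J.
Energy delivered: (2670 W m⁻²)(2.97×10⁻⁴ m²)(1760 s) = 1396 J.
Photons incident: 1396 / 6.131×10⁻¹⁹ = 2.277×10²¹, i.e. 2.277×10²¹/6.022×10²³ = 0.003781 mol.
Fraction absorbed: 1 − 10^(−0.419) = 0.6189.
Photons absorbed: 0.6189 × 0.003781 = 0.002340 mol.
Product formed: 0.52 × 0.002340 = 0.001217 mol.
Rate: 0.001217 / 1760 s = 6.9×10⁻⁷ mol s⁻¹.

6.9×10⁻⁷ mol s⁻¹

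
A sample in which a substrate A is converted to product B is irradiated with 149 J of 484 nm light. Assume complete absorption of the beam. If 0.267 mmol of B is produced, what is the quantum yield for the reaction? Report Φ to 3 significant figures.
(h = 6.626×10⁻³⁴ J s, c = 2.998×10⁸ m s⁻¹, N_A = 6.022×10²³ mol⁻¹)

Φ = 0.443

Product: 0.267 mmol = 2.67×10⁻⁴ mol.
Photon energy at 484 nm: hc/λ = (6.626×10⁻³⁴)(2.998×10⁸)/(484×10⁻⁹) = 4.104×10⁻¹⁹ J.
Photons incident: 149 / 4.104×10⁻¹⁹ = 3.631×10²⁰, i.e. 3.631×10²⁰/6.022×10²³ = 6.030×10⁻⁴ mol.
Φ = 2.67×10⁻⁴ mol / 6.030×10⁻⁴ mol photons = 0.443.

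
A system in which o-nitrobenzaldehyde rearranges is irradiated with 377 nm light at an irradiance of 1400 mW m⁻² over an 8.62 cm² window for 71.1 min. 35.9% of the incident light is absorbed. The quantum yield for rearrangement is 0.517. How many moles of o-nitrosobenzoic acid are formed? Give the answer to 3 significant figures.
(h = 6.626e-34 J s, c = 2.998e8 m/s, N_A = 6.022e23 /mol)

3.01e-6 mol

Photon energy at 377 nm: hc/λ = (6.626e-34)(2.998e8)/(377e-9) = 5.269e-19 J.
Energy delivered: (1400 mW m⁻²)(8.62e-4 m²)(4266 s) = 5.148 J.
Photons incident: 5.148 / 5.269e-19 = 9.770e18, i.e. 9.770e18/6.022e23 = 1.622e-5 mol.
Photons absorbed: 0.359 × 1.622e-5 = 5.823e-6 mol.
Product: Φ × n_abs = 0.517 × 5.823e-6 = 3.010e-6 mol.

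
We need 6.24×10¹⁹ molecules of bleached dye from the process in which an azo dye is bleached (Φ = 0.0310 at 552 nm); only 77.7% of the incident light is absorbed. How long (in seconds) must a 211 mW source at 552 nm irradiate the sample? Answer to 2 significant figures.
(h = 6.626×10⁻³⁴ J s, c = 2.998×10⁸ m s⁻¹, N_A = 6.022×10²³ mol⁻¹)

t ≈ 4400 s

Product: 6.24×10¹⁹ / 6.022×10²³ = 1.036×10⁻⁴ mol.
Photons that must be absorbed: 1.036×10⁻⁴ / 0.0310 = 0.003342 mol.
Incident photons needed: 0.003342 / 0.777 = 0.004301 mol.
Photon energy: hc/λ = 3.599×10⁻¹⁹ J; per mole, 2.167×10⁵ J mol⁻¹.
Energy required: 0.004301 × 2.167×10⁵ = 932.0 J.
Time: 932.0 J / 0.211 W = 4400 s.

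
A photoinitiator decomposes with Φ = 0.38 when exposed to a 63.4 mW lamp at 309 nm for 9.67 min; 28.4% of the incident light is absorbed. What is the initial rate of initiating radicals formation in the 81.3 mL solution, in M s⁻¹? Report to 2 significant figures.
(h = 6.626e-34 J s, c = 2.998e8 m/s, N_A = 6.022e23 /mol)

Photon energy at 309 nm: hc/λ = (6.626e-34)(2.998e8)/(309e-9) = 6.429e-19 J.
Energy delivered: (63.4 mW)(580.2 s) = 36.78 J.
Photons incident: 36.78 / 6.429e-19 = 5.721e19, i.e. 5.721e19/6.022e23 = 9.500e-5 mol.
Photons absorbed: 0.284 × 9.500e-5 = 2.698e-5 mol.
Product formed: 0.38 × 2.698e-5 = 1.025e-5 mol.
Rate: 1.025e-5 mol / (580.2 s × 0.0813 L) = 2.2e-7 M s⁻¹.

2.2e-7 M s⁻¹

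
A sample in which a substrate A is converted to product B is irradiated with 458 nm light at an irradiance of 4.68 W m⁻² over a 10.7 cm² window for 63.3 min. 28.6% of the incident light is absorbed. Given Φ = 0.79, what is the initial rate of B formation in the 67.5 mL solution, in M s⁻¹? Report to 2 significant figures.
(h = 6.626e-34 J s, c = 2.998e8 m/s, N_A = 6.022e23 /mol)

Photon energy at 458 nm: hc/λ = (6.626e-34)(2.998e8)/(458e-9) = 4.337e-19 J.
Energy delivered: (4.68 W m⁻²)(10.7e-4 m²)(3798 s) = 19.02 J.
Photons incident: 19.02 / 4.337e-19 = 4.386e19, i.e. 4.386e19/6.022e23 = 7.283e-5 mol.
Photons absorbed: 0.286 × 7.283e-5 = 2.083e-5 mol.
Product formed: 0.79 × 2.083e-5 = 1.646e-5 mol.
Rate: 1.646e-5 mol / (3798 s × 0.0675 L) = 6.4e-8 M s⁻¹.

6.4e-8 M s⁻¹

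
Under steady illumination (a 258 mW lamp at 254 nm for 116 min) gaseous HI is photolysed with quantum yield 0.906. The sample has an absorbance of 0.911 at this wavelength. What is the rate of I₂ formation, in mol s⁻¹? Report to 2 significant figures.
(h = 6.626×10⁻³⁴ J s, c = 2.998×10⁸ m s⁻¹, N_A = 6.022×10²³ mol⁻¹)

4.4×10⁻⁷ mol s⁻¹

Photon energy at 254 nm: hc/λ = (6.626×10⁻³⁴)(2.998×10⁸)/(254×10⁻⁹) = 7.821×10⁻¹⁹ J.
Energy delivered: (258 mW)(6960 s) = 1796 J.
Photons incident: 1796 / 7.821×10⁻¹⁹ = 2.296×10²¹, i.e. 2.296×10²¹/6.022×10²³ = 0.003813 mol.
Fraction absorbed: 1 − 10^(−0.911) = 0.8773.
Photons absorbed: 0.8773 × 0.003813 = 0.003345 mol.
Product formed: 0.906 × 0.003345 = 0.003031 mol.
Rate: 0.003031 / 6960 s = 4.4×10⁻⁷ mol s⁻¹.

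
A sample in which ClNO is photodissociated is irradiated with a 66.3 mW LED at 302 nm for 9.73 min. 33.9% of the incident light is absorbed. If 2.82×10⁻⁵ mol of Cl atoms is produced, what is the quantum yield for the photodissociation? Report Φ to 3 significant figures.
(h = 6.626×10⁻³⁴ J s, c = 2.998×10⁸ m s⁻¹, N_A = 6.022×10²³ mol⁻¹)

Photon energy at 302 nm: hc/λ = (6.626×10⁻³⁴)(2.998×10⁸)/(302×10⁻⁹) = 6.578×10⁻¹⁹ J.
Energy delivered: (66.3 mW)(583.8 s) = 38.71 J.
Photons incident: 38.71 / 6.578×10⁻¹⁹ = 5.885×10¹⁹, i.e. 5.885×10¹⁹/6.022×10²³ = 9.773×10⁻⁵ mol.
Photons absorbed: 0.339 × 9.773×10⁻⁵ = 3.313×10⁻⁵ mol.
Φ = 2.82×10⁻⁵ mol / 3.313×10⁻⁵ mol photons = 0.851.

Φ = 0.851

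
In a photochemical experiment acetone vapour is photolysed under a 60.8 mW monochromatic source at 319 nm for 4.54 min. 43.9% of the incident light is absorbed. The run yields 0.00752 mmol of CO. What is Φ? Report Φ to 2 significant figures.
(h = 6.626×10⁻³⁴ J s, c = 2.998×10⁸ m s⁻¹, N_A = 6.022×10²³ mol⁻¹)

Product: 0.00752 mmol = 7.52×10⁻⁶ mol.
Photon energy at 319 nm: hc/λ = (6.626×10⁻³⁴)(2.998×10⁸)/(319×10⁻⁹) = 6.227×10⁻¹⁹ J.
Energy delivered: (60.8 mW)(272.4 s) = 16.56 J.
Photons incident: 16.56 / 6.227×10⁻¹⁹ = 2.659×10¹⁹, i.e. 2.659×10¹⁹/6.022×10²³ = 4.415×10⁻⁵ mol.
Photons absorbed: 0.439 × 4.415×10⁻⁵ = 1.938×10⁻⁵ mol.
Φ = 7.52×10⁻⁶ mol / 1.938×10⁻⁵ mol photons = 0.39.

Φ = 0.39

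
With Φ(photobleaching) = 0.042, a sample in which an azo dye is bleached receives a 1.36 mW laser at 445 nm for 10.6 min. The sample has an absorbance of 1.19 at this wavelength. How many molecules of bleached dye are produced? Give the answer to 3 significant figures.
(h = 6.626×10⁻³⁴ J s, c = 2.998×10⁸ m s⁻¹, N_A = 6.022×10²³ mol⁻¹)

7.61×10¹⁶ molecules

Photon energy at 445 nm: hc/λ = (6.626×10⁻³⁴)(2.998×10⁸)/(445×10⁻⁹) = 4.464×10⁻¹⁹ J.
Energy delivered: (1.36 mW)(636 s) = 0.8650 J.
Photons incident: 0.8650 / 4.464×10⁻¹⁹ = 1.938×10¹⁸, i.e. 1.938×10¹⁸/6.022×10²³ = 3.218×10⁻⁶ mol.
Fraction absorbed: 1 − 10^(−1.19) = 0.9354.
Photons absorbed: 0.9354 × 3.218×10⁻⁶ = 3.010×10⁻⁶ mol.
Product: Φ × n_abs = 0.042 × 3.010×10⁻⁶ = 1.264×10⁻⁷ mol.
As a count: 1.264×10⁻⁷ × 6.022×10²³ = 7.61×10¹⁶.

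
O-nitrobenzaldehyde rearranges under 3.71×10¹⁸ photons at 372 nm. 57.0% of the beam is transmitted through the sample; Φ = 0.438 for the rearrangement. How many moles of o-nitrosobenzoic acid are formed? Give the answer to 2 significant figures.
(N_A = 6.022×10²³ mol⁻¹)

Moles of photons: 3.71×10¹⁸ / 6.022×10²³ = 6.161×10⁻⁶ mol.
Fraction absorbed: 1 − 57.0/100 = 0.4300.
Photons absorbed: 0.4300 × 6.161×10⁻⁶ = 2.649×10⁻⁶ mol.
Product: Φ × n_abs = 0.438 × 2.649×10⁻⁶ = 1.160×10⁻⁶ mol.

1.2×10⁻⁶ mol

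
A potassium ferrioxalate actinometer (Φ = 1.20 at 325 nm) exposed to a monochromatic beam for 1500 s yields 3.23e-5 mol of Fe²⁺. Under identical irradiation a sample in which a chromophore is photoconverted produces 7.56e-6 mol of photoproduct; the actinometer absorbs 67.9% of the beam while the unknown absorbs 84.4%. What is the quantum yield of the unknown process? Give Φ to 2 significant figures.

Φ = 0.23

Photons absorbed by the actinometer: 3.23e-5 / 1.20 = 2.692e-5 mol.
Incident flux: 2.692e-5 / 0.679 = 3.965e-5 einstein.
Absorbed by unknown: 0.844 × 3.965e-5 = 3.346e-5 mol.
Φ(unknown) = 7.56e-6 / 3.346e-5 = 0.23.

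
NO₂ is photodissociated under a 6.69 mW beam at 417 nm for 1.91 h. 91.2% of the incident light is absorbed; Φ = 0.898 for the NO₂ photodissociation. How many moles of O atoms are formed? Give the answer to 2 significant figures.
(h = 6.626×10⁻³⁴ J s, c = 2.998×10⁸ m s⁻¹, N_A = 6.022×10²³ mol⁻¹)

Photon energy at 417 nm: hc/λ = (6.626×10⁻³⁴)(2.998×10⁸)/(417×10⁻⁹) = 4.764×10⁻¹⁹ J.
Energy delivered: (6.69 mW)(6876 s) = 46.00 J.
Photons incident: 46.00 / 4.764×10⁻¹⁹ = 9.656×10¹⁹, i.e. 9.656×10¹⁹/6.022×10²³ = 1.603×10⁻⁴ mol.
Photons absorbed: 0.912 × 1.603×10⁻⁴ = 1.462×10⁻⁴ mol.
Product: Φ × n_abs = 0.898 × 1.462×10⁻⁴ = 1.313×10⁻⁴ mol.

1.3×10⁻⁴ mol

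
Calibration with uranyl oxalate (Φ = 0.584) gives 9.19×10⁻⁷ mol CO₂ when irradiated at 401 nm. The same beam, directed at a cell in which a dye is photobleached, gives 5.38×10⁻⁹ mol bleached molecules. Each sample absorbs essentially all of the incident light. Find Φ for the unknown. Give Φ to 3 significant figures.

Φ = 0.00342

Photons absorbed by the actinometer: 9.19×10⁻⁷ / 0.584 = 1.574×10⁻⁶ mol.
Φ(unknown) = 5.38×10⁻⁹ / 1.574×10⁻⁶ = 0.00342.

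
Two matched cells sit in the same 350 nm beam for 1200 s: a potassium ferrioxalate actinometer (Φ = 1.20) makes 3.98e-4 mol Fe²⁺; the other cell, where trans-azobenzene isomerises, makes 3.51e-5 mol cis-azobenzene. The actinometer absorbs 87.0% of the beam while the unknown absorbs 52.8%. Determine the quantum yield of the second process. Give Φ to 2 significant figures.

Φ = 0.17

Photons absorbed by the actinometer: 3.98e-4 / 1.20 = 3.317e-4 mol.
Incident flux: 3.317e-4 / 0.870 = 3.813e-4 einstein.
Absorbed by unknown: 0.528 × 3.813e-4 = 2.013e-4 mol.
Φ(unknown) = 3.51e-5 / 2.013e-4 = 0.17.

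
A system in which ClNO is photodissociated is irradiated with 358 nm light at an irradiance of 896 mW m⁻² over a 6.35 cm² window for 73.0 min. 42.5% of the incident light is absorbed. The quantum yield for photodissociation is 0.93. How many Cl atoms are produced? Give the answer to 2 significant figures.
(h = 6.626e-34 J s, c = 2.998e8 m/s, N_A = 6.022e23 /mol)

Photon energy at 358 nm: hc/λ = (6.626e-34)(2.998e8)/(358e-9) = 5.549e-19 J.
Energy delivered: (896 mW m⁻²)(6.35e-4 m²)(4380 s) = 2.492 J.
Photons incident: 2.492 / 5.549e-19 = 4.491e18, i.e. 4.491e18/6.022e23 = 7.458e-6 mol.
Photons absorbed: 0.425 × 7.458e-6 = 3.170e-6 mol.
Product: Φ × n_abs = 0.93 × 3.170e-6 = 2.948e-6 mol.
As a count: 2.948e-6 × 6.022e23 = 1.8e18.

1.8e18 atoms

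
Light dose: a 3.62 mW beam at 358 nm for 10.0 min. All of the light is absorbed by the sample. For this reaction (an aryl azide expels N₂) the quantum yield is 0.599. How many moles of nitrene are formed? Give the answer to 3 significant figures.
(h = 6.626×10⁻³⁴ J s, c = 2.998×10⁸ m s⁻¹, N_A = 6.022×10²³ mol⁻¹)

Photon energy at 358 nm: hc/λ = (6.626×10⁻³⁴)(2.998×10⁸)/(358×10⁻⁹) = 5.549×10⁻¹⁹ J.
Energy delivered: (3.62 mW)(600 s) = 2.172 J.
Photons incident: 2.172 / 5.549×10⁻¹⁹ = 3.914×10¹⁸, i.e. 3.914×10¹⁸/6.022×10²³ = 6.500×10⁻⁶ mol.
Product: Φ × n_abs = 0.599 × 6.500×10⁻⁶ = 3.893×10⁻⁶ mol.

3.89×10⁻⁶ mol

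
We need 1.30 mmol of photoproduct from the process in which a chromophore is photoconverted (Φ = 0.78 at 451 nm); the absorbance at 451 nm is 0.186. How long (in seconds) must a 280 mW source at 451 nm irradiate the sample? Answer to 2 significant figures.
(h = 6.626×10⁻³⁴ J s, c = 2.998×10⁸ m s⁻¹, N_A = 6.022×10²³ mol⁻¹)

Product: 1.30 mmol = 0.00130 mol.
Photons that must be absorbed: 0.00130 / 0.78 = 0.001667 mol.
Fraction absorbed: 1 − 10^(−0.186) = 0.3484.
Incident photons needed: 0.001667 / 0.3484 = 0.004785 mol.
Photon energy: hc/λ = 4.405×10⁻¹⁹ J; per mole, 2.653×10⁵ J mol⁻¹.
Energy required: 0.004785 × 2.653×10⁵ = 1269 J.
Time: 1269 J / 0.28 W = 4500 s.

t ≈ 4500 s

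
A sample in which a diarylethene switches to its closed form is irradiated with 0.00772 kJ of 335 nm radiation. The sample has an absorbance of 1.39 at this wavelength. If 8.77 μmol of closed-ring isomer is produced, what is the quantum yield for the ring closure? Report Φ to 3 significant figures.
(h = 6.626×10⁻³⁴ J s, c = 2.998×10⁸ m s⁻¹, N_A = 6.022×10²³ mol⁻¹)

Product: 8.77 μmol = 8.77×10⁻⁶ mol.
Photon energy at 335 nm: hc/λ = (6.626×10⁻³⁴)(2.998×10⁸)/(335×10⁻⁹) = 5.930×10⁻¹⁹ J.
Incident energy: 0.00772 kJ = 7.72 J.
Photons incident: 7.72 / 5.930×10⁻¹⁹ = 1.302×10¹⁹, i.e. 1.302×10¹⁹/6.022×10²³ = 2.162×10⁻⁵ mol.
Fraction absorbed: 1 − 10^(−1.39) = 0.9593.
Photons absorbed: 0.9593 × 2.162×10⁻⁵ = 2.074×10⁻⁵ mol.
Φ = 8.77×10⁻⁶ mol / 2.074×10⁻⁵ mol photons = 0.423.

Φ = 0.423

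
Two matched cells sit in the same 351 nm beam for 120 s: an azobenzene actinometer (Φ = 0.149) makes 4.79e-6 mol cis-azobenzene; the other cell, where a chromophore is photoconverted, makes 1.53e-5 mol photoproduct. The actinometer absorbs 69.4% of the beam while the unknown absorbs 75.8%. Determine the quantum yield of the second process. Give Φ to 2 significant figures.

Φ = 0.44

Photons absorbed by the actinometer: 4.79e-6 / 0.149 = 3.215e-5 mol.
Incident flux: 3.215e-5 / 0.694 = 4.633e-5 einstein.
Absorbed by unknown: 0.758 × 4.633e-5 = 3.512e-5 mol.
Φ(unknown) = 1.53e-5 / 3.512e-5 = 0.44.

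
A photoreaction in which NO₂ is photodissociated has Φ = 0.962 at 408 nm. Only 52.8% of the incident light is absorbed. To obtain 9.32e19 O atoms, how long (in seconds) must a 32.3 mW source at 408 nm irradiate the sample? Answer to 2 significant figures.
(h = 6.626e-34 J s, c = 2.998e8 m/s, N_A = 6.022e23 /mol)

Product: 9.32e19 / 6.022e23 = 1.548e-4 mol.
Photons that must be absorbed: 1.548e-4 / 0.962 = 1.609e-4 mol.
Incident photons needed: 1.609e-4 / 0.528 = 3.047e-4 mol.
Photon energy: hc/λ = 4.869e-19 J; per mole, 2.932e5 J mol⁻¹.
Energy required: 3.047e-4 × 2.932e5 = 89.34 J.
Time: 89.34 J / 0.0323 W = 2800 s.

t ≈ 2800 s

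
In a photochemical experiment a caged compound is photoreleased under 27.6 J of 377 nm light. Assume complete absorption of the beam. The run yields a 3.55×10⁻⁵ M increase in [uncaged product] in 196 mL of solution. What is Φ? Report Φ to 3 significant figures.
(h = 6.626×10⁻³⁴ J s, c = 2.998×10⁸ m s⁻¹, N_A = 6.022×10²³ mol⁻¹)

Φ = 0.0800

Product: (3.55×10⁻⁵ M)(0.196 L) = 6.958×10⁻⁶ mol.
Photon energy at 377 nm: hc/λ = (6.626×10⁻³⁴)(2.998×10⁸)/(377×10⁻⁹) = 5.269×10⁻¹⁹ J.
Photons incident: 27.6 / 5.269×10⁻¹⁹ = 5.238×10¹⁹, i.e. 5.238×10¹⁹/6.022×10²³ = 8.698×10⁻⁵ mol.
Φ = 6.958×10⁻⁶ mol / 8.698×10⁻⁵ mol photons = 0.0800.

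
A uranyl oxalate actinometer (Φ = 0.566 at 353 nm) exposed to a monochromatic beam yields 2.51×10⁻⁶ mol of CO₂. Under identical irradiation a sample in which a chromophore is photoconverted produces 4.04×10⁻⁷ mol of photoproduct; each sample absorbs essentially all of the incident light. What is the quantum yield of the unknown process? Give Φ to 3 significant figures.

Photons absorbed by the actinometer: 2.51×10⁻⁶ / 0.566 = 4.435×10⁻⁶ mol.
Φ(unknown) = 4.04×10⁻⁷ / 4.435×10⁻⁶ = 0.0911.

Φ = 0.0911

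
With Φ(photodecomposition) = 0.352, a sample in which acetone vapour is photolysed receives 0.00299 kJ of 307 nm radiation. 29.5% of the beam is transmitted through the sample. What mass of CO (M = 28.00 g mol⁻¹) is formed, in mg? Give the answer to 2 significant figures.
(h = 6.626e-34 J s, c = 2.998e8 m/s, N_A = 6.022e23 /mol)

Photon energy at 307 nm: hc/λ = (6.626e-34)(2.998e8)/(307e-9) = 6.471e-19 J.
Incident energy: 0.00299 kJ = 2.99 J.
Photons incident: 2.99 / 6.471e-19 = 4.621e18, i.e. 4.621e18/6.022e23 = 7.674e-6 mol.
Fraction absorbed: 1 − 29.5/100 = 0.7050.
Photons absorbed: 0.7050 × 7.674e-6 = 5.410e-6 mol.
Product: Φ × n_abs = 0.352 × 5.410e-6 = 1.904e-6 mol.
Mass: 1.904e-6 × 28.00 = 5.331e-5 g = 0.053 mg.

0.053 mg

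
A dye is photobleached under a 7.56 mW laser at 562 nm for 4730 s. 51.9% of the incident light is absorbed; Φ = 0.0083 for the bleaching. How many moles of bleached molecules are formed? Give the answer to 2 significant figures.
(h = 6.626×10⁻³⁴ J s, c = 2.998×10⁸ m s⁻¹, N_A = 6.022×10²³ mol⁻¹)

7.2×10⁻⁷ mol

Photon energy at 562 nm: hc/λ = (6.626×10⁻³⁴)(2.998×10⁸)/(562×10⁻⁹) = 3.535×10⁻¹⁹ J.
Energy delivered: (7.56 mW)(4730 s) = 35.76 J.
Photons incident: 35.76 / 3.535×10⁻¹⁹ = 1.012×10²⁰, i.e. 1.012×10²⁰/6.022×10²³ = 1.681×10⁻⁴ mol.
Photons absorbed: 0.519 × 1.681×10⁻⁴ = 8.724×10⁻⁵ mol.
Product: Φ × n_abs = 0.0083 × 8.724×10⁻⁵ = 7.241×10⁻⁷ mol.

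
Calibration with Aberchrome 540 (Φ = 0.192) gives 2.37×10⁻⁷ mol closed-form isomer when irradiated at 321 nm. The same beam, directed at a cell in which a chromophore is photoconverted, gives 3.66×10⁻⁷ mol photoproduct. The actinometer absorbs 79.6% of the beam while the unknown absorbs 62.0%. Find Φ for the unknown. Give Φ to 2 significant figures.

Φ = 0.38

Photons absorbed by the actinometer: 2.37×10⁻⁷ / 0.192 = 1.234×10⁻⁶ mol.
Incident flux: 1.234×10⁻⁶ / 0.796 = 1.550×10⁻⁶ einstein.
Absorbed by unknown: 0.620 × 1.550×10⁻⁶ = 9.610×10⁻⁷ mol.
Φ(unknown) = 3.66×10⁻⁷ / 9.610×10⁻⁷ = 0.38.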